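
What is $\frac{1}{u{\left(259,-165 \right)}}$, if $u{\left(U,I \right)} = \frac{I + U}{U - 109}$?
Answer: $\frac{75}{47} \approx 1.5957$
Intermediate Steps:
$u{\left(U,I \right)} = \frac{I + U}{-109 + U}$
$\frac{1}{u{\left(259,-165 \right)}} = \frac{1}{\frac{1}{-109 + 259} \left(-165 + 259\right)} = \frac{1}{\frac{1}{150} \cdot 94} = \frac{1}{\frac{47}{75}} = \frac{75}{47}$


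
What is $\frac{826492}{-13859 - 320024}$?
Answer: $- \frac{826492}{333883} \approx -2.4754$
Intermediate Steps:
$\frac{826492}{-13859 - 320024} = \frac{826492}{-333883} = 826492 \left(- \frac{1}{333883}\right) = - \frac{826492}{333883}$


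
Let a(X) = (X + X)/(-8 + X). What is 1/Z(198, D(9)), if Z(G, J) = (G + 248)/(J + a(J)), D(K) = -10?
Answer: -40/2007 ≈ -0.019930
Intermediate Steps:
a(X) = 2*X/(-8 + X) (a(X) = (2*X)/(-8 + X) = 2*X/(-8 + X))
Z(G, J) = (248 + G)/(J + 2*J/(-8 + J)) (Z(G, J) = (G + 248)/(J + 2*J/(-8 + J)) = (248 + G)/(J + 2*J/(-8 + J)))
1/Z(198, D(9)) = 1/((-8 - 10)*(248 + 198)/((-10)*(-6 - 10))) = 1/(-1/10*(-18)*446/(-16)) = 1/(-1/10*(-1/16)*(-18)*446) = 1/(-2007/40) = -40/2007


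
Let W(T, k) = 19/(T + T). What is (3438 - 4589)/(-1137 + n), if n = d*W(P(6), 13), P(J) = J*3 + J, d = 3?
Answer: 18416/18173 ≈ 1.0134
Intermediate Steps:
P(J) = 4*J (P(J) = 3*J + J = 4*J)
W(T, k) = 19/(2*T) (W(T, k) = 19/((2*T)) = 19*(1/(2*T)) = 19/(2*T))
n = 19/16 (n = 3*(19/(2*((4*6)))) = 3*((19/2)/24) = 3*((19/2)*(1/24)) = 3*(19/48) = 19/16 ≈ 1.1875)
(3438 - 4589)/(-1137 + n) = (3438 - 4589)/(-1137 + 19/16) = -1151/(-18173/16) = -1151*(-16/18173) = 18416/18173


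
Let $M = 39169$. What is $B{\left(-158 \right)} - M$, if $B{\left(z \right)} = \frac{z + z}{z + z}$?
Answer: $-39168$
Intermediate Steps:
$B{\left(z \right)} = 1$ ($B{\left(z \right)} = \frac{2 z}{2 z} = 2 z \frac{1}{2 z} = 1$)
$B{\left(-158 \right)} - M = 1 - 39169 = -39168$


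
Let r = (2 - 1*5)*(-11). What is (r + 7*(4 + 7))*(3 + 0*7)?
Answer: 330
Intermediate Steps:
r = 33 (r = (2 - 5)*(-11) = -3*(-11) = 33)
(r + 7*(4 + 7))*(3 + 0*7) = (33 + 7*(4 + 7))*(3 + 0*7) = (33 + 7*11)*(3 + 0) = (33 + 77)*3 = 110*3 = 330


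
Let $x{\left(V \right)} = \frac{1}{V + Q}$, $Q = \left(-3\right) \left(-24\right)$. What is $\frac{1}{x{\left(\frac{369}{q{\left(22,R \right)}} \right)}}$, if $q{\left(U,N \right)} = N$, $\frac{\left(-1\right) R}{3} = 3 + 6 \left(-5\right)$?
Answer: $\frac{689}{9} \approx 76.556$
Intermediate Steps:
$R = 81$ ($R = - 3 \left(3 + 6 \left(-5\right)\right) = - 3 \left(3 - 30\right) = \left(-3\right) \left(-27\right) = 81$)
$Q = 72$
$x{\left(V \right)} = \frac{1}{72 + V}$ ($x{\left(V \right)} = \frac{1}{V + 72} = \frac{1}{72 + V}$)
$\frac{1}{x{\left(\frac{369}{q{\left(22,R \right)}} \right)}} = \frac{1}{\frac{1}{72 + \frac{369}{81}}} = \frac{1}{\frac{1}{72 + 369 \cdot \frac{1}{81}}} = \frac{1}{\frac{1}{72 + \frac{41}{9}}} = \frac{1}{\frac{1}{\frac{689}{9}}} = \frac{1}{\frac{9}{689}} = \frac{689}{9}$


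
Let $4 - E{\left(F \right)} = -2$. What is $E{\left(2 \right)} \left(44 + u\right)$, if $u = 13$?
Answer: $342$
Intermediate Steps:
$E{\left(F \right)} = 6$ ($E{\left(F \right)} = 4 - -2 = 4 + 2 = 6$)
$E{\left(2 \right)} \left(44 + u\right) = 6 \left(44 + 13\right) = 6 \cdot 57 = 342$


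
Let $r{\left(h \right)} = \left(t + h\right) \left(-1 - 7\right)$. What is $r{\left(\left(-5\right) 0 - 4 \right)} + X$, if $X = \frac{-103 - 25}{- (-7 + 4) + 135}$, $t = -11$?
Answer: $\frac{8216}{69} \approx 119.07$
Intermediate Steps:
$r{\left(h \right)} = 88 - 8 h$ ($r{\left(h \right)} = \left(-11 + h\right) \left(-1 - 7\right) = \left(-11 + h\right) \left(-8\right) = 88 - 8 h$)
$X = - \frac{64}{69}$ ($X = - \frac{128}{\left(-1\right) \left(-3\right) + 135} = - \frac{128}{3 + 135} = - \frac{128}{138} = \left(-128\right) \frac{1}{138} = - \frac{64}{69} \approx -0.92754$)
$r{\left(\left(-5\right) 0 - 4 \right)} + X = \left(88 - 8 \left(\left(-5\right) 0 - 4\right)\right) - \frac{64}{69} = \left(88 - 8 \left(0 - 4\right)\right) - \frac{64}{69} = \left(88 - -32\right) - \frac{64}{69} = \left(88 + 32\right) - \frac{64}{69} = 120 - \frac{64}{69} = \frac{8216}{69}$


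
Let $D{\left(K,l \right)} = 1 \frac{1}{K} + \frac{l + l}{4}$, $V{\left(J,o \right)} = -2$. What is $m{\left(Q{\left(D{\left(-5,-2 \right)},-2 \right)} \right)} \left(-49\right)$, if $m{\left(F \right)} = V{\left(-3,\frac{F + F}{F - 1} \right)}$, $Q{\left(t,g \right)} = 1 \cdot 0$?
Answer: $98$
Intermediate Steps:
$D{\left(K,l \right)} = \frac{1}{K} + \frac{l}{2}$ ($D{\left(K,l \right)} = \frac{1}{K} + 2 l \frac{1}{4} = \frac{1}{K} + \frac{l}{2}$)
$Q{\left(t,g \right)} = 0$
$m{\left(F \right)} = -2$
$m{\left(Q{\left(D{\left(-5,-2 \right)},-2 \right)} \right)} \left(-49\right) = \left(-2\right) \left(-49\right) = 98$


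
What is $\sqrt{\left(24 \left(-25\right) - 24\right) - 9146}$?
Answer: $i \sqrt{9770} \approx 98.843 i$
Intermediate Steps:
$\sqrt{\left(24 \left(-25\right) - 24\right) - 9146} = \sqrt{\left(-600 - 24\right) - 9146} = \sqrt{-624 - 9146} = \sqrt{-9770} = i \sqrt{9770}$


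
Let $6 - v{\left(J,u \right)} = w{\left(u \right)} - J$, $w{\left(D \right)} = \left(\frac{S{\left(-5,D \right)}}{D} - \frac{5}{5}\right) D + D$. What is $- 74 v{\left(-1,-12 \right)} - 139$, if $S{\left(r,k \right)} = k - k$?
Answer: $-509$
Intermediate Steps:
$S{\left(r,k \right)} = 0$
$w{\left(D \right)} = 0$ ($w{\left(D \right)} = \left(\frac{0}{D} - \frac{5}{5}\right) D + D = \left(0 - 1\right) D + D = - D + D = 0$)
$v{\left(J,u \right)} = 6 + J$ ($v{\left(J,u \right)} = 6 - \left(0 - J\right) = 6 - - J = 6 + J$)
$- 74 v{\left(-1,-12 \right)} - 139 = - 74 \left(6 - 1\right) - 139 = \left(-74\right) 5 - 139 = -370 - 139 = -509$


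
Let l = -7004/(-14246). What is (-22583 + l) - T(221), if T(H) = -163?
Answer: -9393774/419 ≈ -22420.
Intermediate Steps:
l = 206/419 (l = -7004*(-1/14246) = 206/419 ≈ 0.49165)
(-22583 + l) - T(221) = (-22583 + 206/419) - 1*(-163) = -9462071/419 + 163 = -9393774/419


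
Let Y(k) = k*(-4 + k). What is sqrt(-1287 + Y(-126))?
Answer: 3*sqrt(1677) ≈ 122.85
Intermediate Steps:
sqrt(-1287 + Y(-126)) = sqrt(-1287 - 126*(-4 - 126)) = sqrt(-1287 - 126*(-130)) = sqrt(-1287 + 16380) = sqrt(15093) = 3*sqrt(1677)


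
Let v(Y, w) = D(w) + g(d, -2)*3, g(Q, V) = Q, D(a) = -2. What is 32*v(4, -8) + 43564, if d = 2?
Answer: 43692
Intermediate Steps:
v(Y, w) = 4 (v(Y, w) = -2 + 2*3 = -2 + 6 = 4)
32*v(4, -8) + 43564 = 32*4 + 43564 = 128 + 43564 = 43692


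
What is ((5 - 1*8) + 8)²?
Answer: 25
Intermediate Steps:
((5 - 1*8) + 8)² = ((5 - 8) + 8)² = (-3 + 8)² = 5² = 25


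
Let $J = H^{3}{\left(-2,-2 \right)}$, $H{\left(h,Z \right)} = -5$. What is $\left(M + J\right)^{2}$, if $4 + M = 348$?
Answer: $47961$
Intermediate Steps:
$M = 344$ ($M = -4 + 348 = 344$)
$J = -125$ ($J = \left(-5\right)^{3} = -125$)
$\left(M + J\right)^{2} = \left(344 - 125\right)^{2} = 219^{2} = 47961$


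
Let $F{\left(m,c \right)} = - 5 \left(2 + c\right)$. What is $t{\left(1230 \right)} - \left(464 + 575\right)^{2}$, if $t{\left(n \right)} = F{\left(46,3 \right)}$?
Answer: $-1079546$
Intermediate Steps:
$F{\left(m,c \right)} = -10 - 5 c$
$t{\left(n \right)} = -25$ ($t{\left(n \right)} = -10 - 15 = -25$)
$t{\left(1230 \right)} - \left(464 + 575\right)^{2} = -25 - \left(464 + 575\right)^{2} = -25 - 1039^{2} = -25 - 1079521 = -1079546$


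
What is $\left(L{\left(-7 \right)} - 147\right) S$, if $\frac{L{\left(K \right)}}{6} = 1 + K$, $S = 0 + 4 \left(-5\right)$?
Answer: $3660$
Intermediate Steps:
$S = -20$ ($S = 0 - 20 = -20$)
$L{\left(K \right)} = 6 + 6 K$ ($L{\left(K \right)} = 6 \left(1 + K\right) = 6 + 6 K$)
$\left(L{\left(-7 \right)} - 147\right) S = \left(\left(6 + 6 \left(-7\right)\right) - 147\right) \left(-20\right) = \left(\left(6 - 42\right) - 147\right) \left(-20\right) = \left(-36 - 147\right) \left(-20\right) = \left(-183\right) \left(-20\right) = 3660$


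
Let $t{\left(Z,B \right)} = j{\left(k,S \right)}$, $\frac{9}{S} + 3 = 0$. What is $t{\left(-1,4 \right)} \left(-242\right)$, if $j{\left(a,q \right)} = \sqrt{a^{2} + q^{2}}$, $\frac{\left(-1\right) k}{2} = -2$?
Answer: $-1210$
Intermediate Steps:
$S = -3$ ($S = \frac{9}{-3 + 0} = \frac{9}{-3} = 9 \left(- \frac{1}{3}\right) = -3$)
$k = 4$ ($k = \left(-2\right) \left(-2\right) = 4$)
$t{\left(Z,B \right)} = 5$ ($t{\left(Z,B \right)} = \sqrt{4^{2} + \left(-3\right)^{2}} = \sqrt{16 + 9} = \sqrt{25} = 5$)
$t{\left(-1,4 \right)} \left(-242\right) = 5 \left(-242\right) = -1210$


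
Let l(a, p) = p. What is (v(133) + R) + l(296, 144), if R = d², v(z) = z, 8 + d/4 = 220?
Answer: 719381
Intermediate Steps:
d = 848 (d = -32 + 4*220 = -32 + 880 = 848)
R = 719104 (R = 848² = 719104)
(v(133) + R) + l(296, 144) = (133 + 719104) + 144 = 719237 + 144 = 719381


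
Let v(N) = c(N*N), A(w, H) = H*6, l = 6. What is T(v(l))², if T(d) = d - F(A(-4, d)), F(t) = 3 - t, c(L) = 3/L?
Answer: 841/144 ≈ 5.8403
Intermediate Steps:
A(w, H) = 6*H
v(N) = 3/N² (v(N) = 3/((N*N)) = 3/(N²) = 3/N²)
T(d) = -3 + 7*d (T(d) = d - (3 - 6*d) = d + (-3 + 6*d) = -3 + 7*d)
T(v(l))² = (-3 + 7*(3/6²))² = (-3 + 7*(3*(1/36)))² = (-3 + 7*(1/12))² = (-3 + 7/12)² = (-29/12)² = 841/144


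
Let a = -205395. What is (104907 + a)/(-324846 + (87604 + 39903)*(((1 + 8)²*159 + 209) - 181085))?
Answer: 33496/7140372775 ≈ 4.6911e-6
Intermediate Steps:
(104907 + a)/(-324846 + (87604 + 39903)*(((1 + 8)²*159 + 209) - 181085)) = (104907 - 205395)/(-324846 + (87604 + 39903)*(((1 + 8)²*159 + 209) - 181085)) = -100488/(-324846 + 127507*((9²*159 + 209) - 181085)) = -100488/(-324846 + 127507*((81*159 + 209) - 181085)) = -100488/(-324846 + 127507*((12879 + 209) - 181085)) = -100488/(-324846 + 127507*(13088 - 181085)) = -100488/(-324846 + 127507*(-167997)) = -100488/(-324846 - 21420793479) = -100488/(-21421118325) = -100488*(-1/21421118325) = 33496/7140372775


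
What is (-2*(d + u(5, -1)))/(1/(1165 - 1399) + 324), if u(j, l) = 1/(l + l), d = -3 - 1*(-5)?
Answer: -702/75815 ≈ -0.0092594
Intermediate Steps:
d = 2 (d = -3 + 5 = 2)
u(j, l) = 1/(2*l)
(-2*(d + u(5, -1)))/(1/(1165 - 1399) + 324) = (-2*(2 + (½)/(-1)))/(1/(1165 - 1399) + 324) = (-2*(2 + (½)*(-1)))/(1/(-234) + 324) = (-2*(2 - ½))/(-1/234 + 324) = (-2*3/2)/(75815/234) = -3*234/75815 = -702/75815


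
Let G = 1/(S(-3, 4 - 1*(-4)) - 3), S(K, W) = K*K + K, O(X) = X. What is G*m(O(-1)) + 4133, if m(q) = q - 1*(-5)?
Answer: 12403/3 ≈ 4134.3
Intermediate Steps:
S(K, W) = K + K² (S(K, W) = K² + K = K + K²)
G = ⅓ (G = 1/(-3*(1 - 3) - 3) = 1/(-3*(-2) - 3) = 1/(6 - 3) = 1/3 = ⅓ ≈ 0.33333)
m(q) = 5 + q (m(q) = q + 5 = 5 + q)
G*m(O(-1)) + 4133 = (5 - 1)/3 + 4133 = (⅓)*4 + 4133 = 4/3 + 4133 = 12403/3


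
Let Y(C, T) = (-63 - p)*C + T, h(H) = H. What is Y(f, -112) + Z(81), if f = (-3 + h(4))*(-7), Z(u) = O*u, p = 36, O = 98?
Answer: 8519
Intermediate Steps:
Z(u) = 98*u
f = -7 (f = (-3 + 4)*(-7) = 1*(-7) = -7)
Y(C, T) = T - 99*C (Y(C, T) = (-63 - 1*36)*C + T = (-63 - 36)*C + T = -99*C + T = T - 99*C)
Y(f, -112) + Z(81) = (-112 - 99*(-7)) + 98*81 = (-112 + 693) + 7938 = 581 + 7938 = 8519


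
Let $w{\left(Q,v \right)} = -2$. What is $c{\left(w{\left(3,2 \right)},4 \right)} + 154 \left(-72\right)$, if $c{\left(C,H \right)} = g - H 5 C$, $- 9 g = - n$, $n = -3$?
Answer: $- \frac{33145}{3} \approx -11048.0$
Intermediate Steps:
$g = - \frac{1}{3}$ ($g = - \frac{\left(-1\right) \left(-3\right)}{9} = \left(- \frac{1}{9}\right) 3 = - \frac{1}{3} \approx -0.33333$)
$c{\left(C,H \right)} = - \frac{1}{3} - 5 C H$ ($c{\left(C,H \right)} = - \frac{1}{3} - H 5 C = - \frac{1}{3} - 5 H C = - \frac{1}{3} - 5 C H$)
$c{\left(w{\left(3,2 \right)},4 \right)} + 154 \left(-72\right) = \left(- \frac{1}{3} - \left(-10\right) 4\right) + 154 \left(-72\right) = \left(- \frac{1}{3} + 40\right) - 11088 = \frac{119}{3} - 11088 = - \frac{33145}{3}$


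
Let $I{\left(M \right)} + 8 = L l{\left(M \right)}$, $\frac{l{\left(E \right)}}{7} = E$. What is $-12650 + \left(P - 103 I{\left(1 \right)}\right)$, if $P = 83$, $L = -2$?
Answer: $-10301$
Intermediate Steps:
$l{\left(E \right)} = 7 E$
$I{\left(M \right)} = -8 - 14 M$ ($I{\left(M \right)} = -8 - 2 \cdot 7 M = -8 - 14 M$)
$-12650 + \left(P - 103 I{\left(1 \right)}\right) = -12650 - \left(-83 + 103 \left(-8 - 14\right)\right) = -12650 + \left(83 - -2266\right) = -12650 + \left(83 + 2266\right) = -12650 + 2349 = -10301$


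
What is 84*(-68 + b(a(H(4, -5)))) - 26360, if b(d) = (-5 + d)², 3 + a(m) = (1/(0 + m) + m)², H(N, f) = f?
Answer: -1012616/625 ≈ -1620.2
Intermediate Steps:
a(m) = -3 + (m + 1/m)² (a(m) = -3 + (1/(0 + m) + m)² = -3 + (1/m + m)² = -3 + (m + 1/m)²)
84*(-68 + b(a(H(4, -5)))) - 26360 = 84*(-68 + (-5 + (-1 + (-5)⁻² + (-5)²))²) - 26360 = 84*(-68 + (-5 + (-1 + 1/25 + 25))²) - 26360 = 84*(-68 + (-5 + 601/25)²) - 26360 = 84*(-68 + (476/25)²) - 26360 = 84*(-68 + 226576/625) - 26360 = 84*(184076/625) - 26360 = 15462384/625 - 26360 = -1012616/625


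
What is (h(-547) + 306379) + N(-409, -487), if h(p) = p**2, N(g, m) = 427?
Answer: 606015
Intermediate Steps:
(h(-547) + 306379) + N(-409, -487) = ((-547)**2 + 306379) + 427 = (299209 + 306379) + 427 = 605588 + 427 = 606015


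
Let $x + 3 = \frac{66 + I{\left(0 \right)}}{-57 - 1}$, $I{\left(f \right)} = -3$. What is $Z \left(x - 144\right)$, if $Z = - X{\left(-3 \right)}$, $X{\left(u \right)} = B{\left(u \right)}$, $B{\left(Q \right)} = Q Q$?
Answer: $\frac{77301}{58} \approx 1332.8$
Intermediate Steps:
$B{\left(Q \right)} = Q^{2}$
$X{\left(u \right)} = u^{2}$
$x = - \frac{237}{58}$ ($x = -3 + \frac{66 - 3}{-57 - 1} = -3 + \frac{63}{-58} = -3 + 63 \left(- \frac{1}{58}\right) = -3 - \frac{63}{58} = - \frac{237}{58} \approx -4.0862$)
$Z = -9$ ($Z = - \left(-3\right)^{2} = \left(-1\right) 9 = -9$)
$Z \left(x - 144\right) = - 9 \left(- \frac{237}{58} - 144\right) = \left(-9\right) \left(- \frac{8589}{58}\right) = \frac{77301}{58}$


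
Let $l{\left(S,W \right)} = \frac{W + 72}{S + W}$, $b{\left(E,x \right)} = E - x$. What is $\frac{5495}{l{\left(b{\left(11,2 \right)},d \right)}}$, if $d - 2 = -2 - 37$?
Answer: $-4396$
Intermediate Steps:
$d = -37$ ($d = 2 - 39 = -37$)
$l{\left(S,W \right)} = \frac{72 + W}{S + W}$
$\frac{5495}{l{\left(b{\left(11,2 \right)},d \right)}} = \frac{5495}{\frac{1}{\left(11 - 2\right) - 37} \left(72 - 37\right)} = \frac{5495}{\frac{1}{\left(11 - 2\right) - 37} \cdot 35} = \frac{5495}{\frac{1}{9 - 37} \cdot 35} = \frac{5495}{\frac{1}{-28} \cdot 35} = \frac{5495}{\left(- \frac{1}{28}\right) 35} = \frac{5495}{- \frac{5}{4}} = 5495 \left(- \frac{4}{5}\right) = -4396$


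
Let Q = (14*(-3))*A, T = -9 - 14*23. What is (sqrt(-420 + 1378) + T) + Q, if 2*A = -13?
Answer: -58 + sqrt(958) ≈ -27.048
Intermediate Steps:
A = -13/2 (A = (1/2)*(-13) = -13/2 ≈ -6.5000)
T = -331 (T = -9 - 322 = -331)
Q = 273 (Q = (14*(-3))*(-13/2) = -42*(-13/2) = 273)
(sqrt(-420 + 1378) + T) + Q = (sqrt(-420 + 1378) - 331) + 273 = (sqrt(958) - 331) + 273 = (-331 + sqrt(958)) + 273 = -58 + sqrt(958)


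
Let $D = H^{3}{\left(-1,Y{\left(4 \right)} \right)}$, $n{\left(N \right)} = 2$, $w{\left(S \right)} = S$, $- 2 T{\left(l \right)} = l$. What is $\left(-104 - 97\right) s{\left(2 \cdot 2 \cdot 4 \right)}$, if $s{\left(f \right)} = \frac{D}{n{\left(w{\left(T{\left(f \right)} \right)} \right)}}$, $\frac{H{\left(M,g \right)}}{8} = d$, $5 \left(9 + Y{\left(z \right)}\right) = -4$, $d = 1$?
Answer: $-51456$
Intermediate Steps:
$T{\left(l \right)} = - \frac{l}{2}$
$Y{\left(z \right)} = - \frac{49}{5}$ ($Y{\left(z \right)} = -9 + \frac{1}{5} \left(-4\right) = -9 - \frac{4}{5} = - \frac{49}{5}$)
$H{\left(M,g \right)} = 8$ ($H{\left(M,g \right)} = 8 \cdot 1 = 8$)
$D = 512$ ($D = 8^{3} = 512$)
$s{\left(f \right)} = 256$ ($s{\left(f \right)} = \frac{512}{2} = 512 \cdot \frac{1}{2} = 256$)
$\left(-104 - 97\right) s{\left(2 \cdot 2 \cdot 4 \right)} = \left(-104 - 97\right) 256 = \left(-201\right) 256 = -51456$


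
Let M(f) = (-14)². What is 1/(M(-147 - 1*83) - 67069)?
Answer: -1/66873 ≈ -1.4954e-5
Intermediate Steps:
M(f) = 196
1/(M(-147 - 1*83) - 67069) = 1/(196 - 67069) = 1/(-66873) = -1/66873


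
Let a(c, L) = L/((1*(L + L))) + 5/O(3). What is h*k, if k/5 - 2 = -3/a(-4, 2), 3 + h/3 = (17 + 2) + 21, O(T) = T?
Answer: 4440/13 ≈ 341.54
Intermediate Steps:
h = 111 (h = -9 + 3*((17 + 2) + 21) = -9 + 3*(19 + 21) = -9 + 3*40 = -9 + 120 = 111)
a(c, L) = 13/6 (a(c, L) = L/((1*(L + L))) + 5/3 = L/((1*(2*L))) + 5*(1/3) = L/((2*L)) + 5/3 = L*(1/(2*L)) + 5/3 = 1/2 + 5/3 = 13/6)
k = 40/13 (k = 10 + 5*(-3/13/6) = 10 + 5*(-3*6/13) = 10 + 5*(-18/13) = 10 - 90/13 = 40/13 ≈ 3.0769)
h*k = 111*(40/13) = 4440/13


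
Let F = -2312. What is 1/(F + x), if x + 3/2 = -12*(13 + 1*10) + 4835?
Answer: 2/4491 ≈ 0.00044534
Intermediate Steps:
x = 9115/2 (x = -3/2 + (-12*(13 + 1*10) + 4835) = -3/2 + (-12*(13 + 10) + 4835) = -3/2 + (-12*23 + 4835) = -3/2 + (-276 + 4835) = -3/2 + 4559 = 9115/2 ≈ 4557.5)
1/(F + x) = 1/(-2312 + 9115/2) = 1/(4491/2) = 2/4491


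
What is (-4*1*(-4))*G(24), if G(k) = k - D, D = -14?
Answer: 608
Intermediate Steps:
G(k) = 14 + k (G(k) = k - 1*(-14) = k + 14 = 14 + k)
(-4*1*(-4))*G(24) = (-4*1*(-4))*(14 + 24) = -4*(-4)*38 = 16*38 = 608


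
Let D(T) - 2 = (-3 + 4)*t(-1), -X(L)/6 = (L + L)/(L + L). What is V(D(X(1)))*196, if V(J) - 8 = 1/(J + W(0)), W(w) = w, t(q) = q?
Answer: 1764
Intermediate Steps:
X(L) = -6 (X(L) = -6*(L + L)/(L + L) = -6*2*L/(2*L) = -6*2*L*1/(2*L) = -6*1 = -6)
D(T) = 1 (D(T) = 2 + (-3 + 4)*(-1) = 2 + 1*(-1) = 2 - 1 = 1)
V(J) = 8 + 1/J (V(J) = 8 + 1/(J + 0) = 8 + 1/J)
V(D(X(1)))*196 = (8 + 1/1)*196 = (8 + 1)*196 = 9*196 = 1764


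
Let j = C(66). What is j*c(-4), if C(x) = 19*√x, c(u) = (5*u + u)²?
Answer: 10944*√66 ≈ 88910.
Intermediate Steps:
c(u) = 36*u² (c(u) = (6*u)² = 36*u²)
j = 19*√66 ≈ 154.36
j*c(-4) = (19*√66)*(36*(-4)²) = (19*√66)*(36*16) = (19*√66)*576 = 10944*√66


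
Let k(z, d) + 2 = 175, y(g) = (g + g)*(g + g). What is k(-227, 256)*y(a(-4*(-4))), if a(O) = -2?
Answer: 2768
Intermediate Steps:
y(g) = 4*g**2 (y(g) = (2*g)*(2*g) = 4*g**2)
k(z, d) = 173 (k(z, d) = -2 + 175 = 173)
k(-227, 256)*y(a(-4*(-4))) = 173*(4*(-2)**2) = 173*(4*4) = 173*16 = 2768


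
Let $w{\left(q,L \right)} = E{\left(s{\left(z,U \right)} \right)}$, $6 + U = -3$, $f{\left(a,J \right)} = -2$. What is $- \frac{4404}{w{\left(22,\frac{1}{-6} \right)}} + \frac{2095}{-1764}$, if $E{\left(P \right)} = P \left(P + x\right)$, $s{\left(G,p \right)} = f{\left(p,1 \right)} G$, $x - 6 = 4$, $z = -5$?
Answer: $- \frac{1023457}{44100} \approx -23.208$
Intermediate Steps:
$x = 10$ ($x = 6 + 4 = 10$)
$U = -9$ ($U = -6 - 3 = -9$)
$s{\left(G,p \right)} = - 2 G$
$E{\left(P \right)} = P \left(10 + P\right)$ ($E{\left(P \right)} = P \left(P + 10\right) = P \left(10 + P\right)$)
$w{\left(q,L \right)} = 200$ ($w{\left(q,L \right)} = \left(-2\right) \left(-5\right) \left(10 - -10\right) = 10 \left(10 + 10\right) = 10 \cdot 20 = 200$)
$- \frac{4404}{w{\left(22,\frac{1}{-6} \right)}} + \frac{2095}{-1764} = - \frac{4404}{200} + \frac{2095}{-1764} = \left(-4404\right) \frac{1}{200} + 2095 \left(- \frac{1}{1764}\right) = - \frac{1101}{50} - \frac{2095}{1764} = - \frac{1023457}{44100}$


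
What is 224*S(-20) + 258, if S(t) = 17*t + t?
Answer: -80382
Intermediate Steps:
S(t) = 18*t
224*S(-20) + 258 = 224*(18*(-20)) + 258 = 224*(-360) + 258 = -80640 + 258 = -80382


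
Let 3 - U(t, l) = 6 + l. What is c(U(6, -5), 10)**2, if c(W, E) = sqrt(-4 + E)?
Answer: 6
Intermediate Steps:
U(t, l) = -3 - l (U(t, l) = 3 - (6 + l) = 3 + (-6 - l) = -3 - l)
c(U(6, -5), 10)**2 = (sqrt(-4 + 10))**2 = (sqrt(6))**2 = 6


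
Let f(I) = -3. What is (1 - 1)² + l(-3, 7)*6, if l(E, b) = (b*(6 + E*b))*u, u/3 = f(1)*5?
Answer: 28350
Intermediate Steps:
u = -45 (u = 3*(-3*5) = 3*(-15) = -45)
l(E, b) = -45*b*(6 + E*b) (l(E, b) = (b*(6 + E*b))*(-45) = -45*b*(6 + E*b))
(1 - 1)² + l(-3, 7)*6 = (1 - 1)² - 45*7*(6 - 3*7)*6 = 0² - 45*7*(6 - 21)*6 = 0 - 45*7*(-15)*6 = 0 + 4725*6 = 0 + 28350 = 28350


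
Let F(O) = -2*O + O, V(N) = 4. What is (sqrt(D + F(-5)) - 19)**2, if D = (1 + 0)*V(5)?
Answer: 256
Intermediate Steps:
F(O) = -O
D = 4 (D = (1 + 0)*4 = 1*4 = 4)
(sqrt(D + F(-5)) - 19)**2 = (sqrt(4 - 1*(-5)) - 19)**2 = (sqrt(4 + 5) - 19)**2 = (sqrt(9) - 19)**2 = (3 - 19)**2 = (-16)**2 = 256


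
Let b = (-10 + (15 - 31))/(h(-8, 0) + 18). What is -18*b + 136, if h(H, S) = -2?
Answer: 661/4 ≈ 165.25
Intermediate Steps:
b = -13/8 (b = (-10 + (15 - 31))/(-2 + 18) = (-10 - 16)/16 = -26*1/16 = -13/8 ≈ -1.6250)
-18*b + 136 = -18*(-13/8) + 136 = 117/4 + 136 = 661/4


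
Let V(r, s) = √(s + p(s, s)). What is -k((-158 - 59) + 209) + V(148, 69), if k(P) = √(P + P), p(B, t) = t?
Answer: √138 - 4*I ≈ 11.747 - 4.0*I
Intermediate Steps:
k(P) = √2*√P (k(P) = √(2*P) = √2*√P)
V(r, s) = √2*√s (V(r, s) = √(s + s) = √(2*s) = √2*√s)
-k((-158 - 59) + 209) + V(148, 69) = -√2*√((-158 - 59) + 209) + √2*√69 = -√2*√(-217 + 209) + √138 = -√2*√(-8) + √138 = -√2*2*I*√2 + √138 = -4*I + √138 = √138 - 4*I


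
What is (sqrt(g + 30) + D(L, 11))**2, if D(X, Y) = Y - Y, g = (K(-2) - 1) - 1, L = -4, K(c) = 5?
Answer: 33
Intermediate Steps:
g = 3 (g = (5 - 1) - 1 = 4 - 1 = 3)
D(X, Y) = 0
(sqrt(g + 30) + D(L, 11))**2 = (sqrt(3 + 30) + 0)**2 = (sqrt(33) + 0)**2 = (sqrt(33))**2 = 33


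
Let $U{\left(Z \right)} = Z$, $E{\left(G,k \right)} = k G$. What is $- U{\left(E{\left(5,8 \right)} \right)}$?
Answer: $-40$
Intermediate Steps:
$E{\left(G,k \right)} = G k$
$- U{\left(E{\left(5,8 \right)} \right)} = - 5 \cdot 8 = \left(-1\right) 40 = -40$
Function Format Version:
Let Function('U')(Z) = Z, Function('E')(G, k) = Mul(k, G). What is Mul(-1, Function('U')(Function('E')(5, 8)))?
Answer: -40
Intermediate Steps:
Function('E')(G, k) = Mul(G, k)
Mul(-1, Function('U')(Function('E')(5, 8))) = Mul(-1, Mul(5, 8)) = Mul(-1, 40) = -40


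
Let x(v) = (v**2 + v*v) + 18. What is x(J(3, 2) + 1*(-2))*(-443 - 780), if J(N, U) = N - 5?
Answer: -61150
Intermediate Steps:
J(N, U) = -5 + N
x(v) = 18 + 2*v**2 (x(v) = (v**2 + v**2) + 18 = 2*v**2 + 18 = 18 + 2*v**2)
x(J(3, 2) + 1*(-2))*(-443 - 780) = (18 + 2*((-5 + 3) + 1*(-2))**2)*(-443 - 780) = (18 + 2*(-2 - 2)**2)*(-1223) = (18 + 2*(-4)**2)*(-1223) = (18 + 2*16)*(-1223) = (18 + 32)*(-1223) = 50*(-1223) = -61150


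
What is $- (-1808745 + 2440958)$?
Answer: $-632213$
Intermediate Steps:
$- (-1808745 + 2440958) = \left(-1\right) 632213 = -632213$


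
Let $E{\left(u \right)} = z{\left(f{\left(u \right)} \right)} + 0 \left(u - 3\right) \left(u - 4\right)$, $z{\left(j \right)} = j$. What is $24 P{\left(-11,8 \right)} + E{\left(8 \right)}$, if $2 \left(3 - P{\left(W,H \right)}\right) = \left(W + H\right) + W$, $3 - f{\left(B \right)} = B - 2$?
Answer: $237$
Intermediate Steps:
$f{\left(B \right)} = 5 - B$ ($f{\left(B \right)} = 3 - \left(B - 2\right) = 3 - \left(-2 + B\right) = 5 - B$)
$P{\left(W,H \right)} = 3 - W - \frac{H}{2}$ ($P{\left(W,H \right)} = 3 - \frac{\left(W + H\right) + W}{2} = 3 - \frac{\left(H + W\right) + W}{2} = 3 - \frac{H + 2 W}{2} = 3 - \left(W + \frac{H}{2}\right) = 3 - W - \frac{H}{2}$)
$E{\left(u \right)} = 5 - u$ ($E{\left(u \right)} = \left(5 - u\right) + 0 \left(u - 3\right) \left(u - 4\right) = \left(5 - u\right) + 0 \left(-3 + u\right) \left(-4 + u\right) = \left(5 - u\right) + 0 \left(-4 + u\right) \left(-3 + u\right) = \left(5 - u\right) + 0 = 5 - u$)
$24 P{\left(-11,8 \right)} + E{\left(8 \right)} = 24 \left(3 - -11 - 4\right) + \left(5 - 8\right) = 24 \left(3 + 11 - 4\right) + \left(5 - 8\right) = 24 \cdot 10 - 3 = 240 - 3 = 237$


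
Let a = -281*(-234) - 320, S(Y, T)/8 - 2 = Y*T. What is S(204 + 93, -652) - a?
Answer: -1614570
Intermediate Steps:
S(Y, T) = 16 + 8*T*Y (S(Y, T) = 16 + 8*(Y*T) = 16 + 8*(T*Y) = 16 + 8*T*Y)
a = 65434 (a = 65754 - 320 = 65434)
S(204 + 93, -652) - a = (16 + 8*(-652)*(204 + 93)) - 1*65434 = (16 + 8*(-652)*297) - 65434 = (16 - 1549152) - 65434 = -1549136 - 65434 = -1614570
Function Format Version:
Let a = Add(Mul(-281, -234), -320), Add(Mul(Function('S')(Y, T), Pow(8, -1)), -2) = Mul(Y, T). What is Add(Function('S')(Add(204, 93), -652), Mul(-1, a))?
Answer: -1614570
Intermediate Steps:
Function('S')(Y, T) = Add(16, Mul(8, T, Y)) (Function('S')(Y, T) = Add(16, Mul(8, Mul(Y, T))) = Add(16, Mul(8, Mul(T, Y))) = Add(16, Mul(8, T, Y)))
a = 65434 (a = Add(65754, -320) = 65434)
Add(Function('S')(Add(204, 93), -652), Mul(-1, a)) = Add(Add(16, Mul(8, -652, Add(204, 93))), Mul(-1, 65434)) = Add(Add(16, Mul(8, -652, 297)), -65434) = Add(Add(16, -1549152), -65434) = Add(-1549136, -65434) = -1614570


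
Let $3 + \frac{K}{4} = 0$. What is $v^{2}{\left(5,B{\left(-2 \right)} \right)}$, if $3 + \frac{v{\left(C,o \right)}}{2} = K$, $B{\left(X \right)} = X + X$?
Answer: $900$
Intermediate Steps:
$B{\left(X \right)} = 2 X$
$K = -12$ ($K = -12 + 4 \cdot 0 = -12 + 0 = -12$)
$v{\left(C,o \right)} = -30$ ($v{\left(C,o \right)} = -6 + 2 \left(-12\right) = -6 - 24 = -30$)
$v^{2}{\left(5,B{\left(-2 \right)} \right)} = \left(-30\right)^{2} = 900$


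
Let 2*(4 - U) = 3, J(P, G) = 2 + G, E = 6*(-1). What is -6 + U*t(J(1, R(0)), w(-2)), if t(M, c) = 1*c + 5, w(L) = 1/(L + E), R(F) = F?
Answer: 99/16 ≈ 6.1875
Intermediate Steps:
E = -6
w(L) = 1/(-6 + L) (w(L) = 1/(L - 6) = 1/(-6 + L))
t(M, c) = 5 + c (t(M, c) = c + 5 = 5 + c)
U = 5/2 (U = 4 - ½*3 = 4 - 3/2 = 5/2 ≈ 2.5000)
-6 + U*t(J(1, R(0)), w(-2)) = -6 + 5*(5 + 1/(-6 - 2))/2 = -6 + 5*(5 + 1/(-8))/2 = -6 + 5*(5 - ⅛)/2 = -6 + (5/2)*(39/8) = -6 + 195/16 = 99/16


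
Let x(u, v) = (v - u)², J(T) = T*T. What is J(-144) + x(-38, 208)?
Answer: 81252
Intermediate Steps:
J(T) = T²
J(-144) + x(-38, 208) = (-144)² + (-38 - 1*208)² = 20736 + (-38 - 208)² = 20736 + (-246)² = 20736 + 60516 = 81252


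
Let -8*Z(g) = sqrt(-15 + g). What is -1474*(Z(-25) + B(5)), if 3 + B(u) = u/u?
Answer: 2948 + 737*I*sqrt(10)/2 ≈ 2948.0 + 1165.3*I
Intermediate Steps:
Z(g) = -sqrt(-15 + g)/8
B(u) = -2 (B(u) = -3 + u/u = -3 + 1 = -2)
-1474*(Z(-25) + B(5)) = -1474*(-sqrt(-15 - 25)/8 - 2) = -1474*(-I*sqrt(10)/4 - 2) = -1474*(-2 - I*sqrt(10)/4) = 2948 + 737*I*sqrt(10)/2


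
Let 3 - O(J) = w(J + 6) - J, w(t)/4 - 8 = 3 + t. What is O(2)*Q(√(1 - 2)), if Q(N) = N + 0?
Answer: -71*I ≈ -71.0*I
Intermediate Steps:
w(t) = 44 + 4*t (w(t) = 32 + 4*(3 + t) = 32 + (12 + 4*t) = 44 + 4*t)
Q(N) = N
O(J) = -65 - 3*J (O(J) = 3 - ((44 + 4*(J + 6)) - J) = 3 - ((44 + 4*(6 + J)) - J) = 3 - ((44 + (24 + 4*J)) - J) = 3 - ((68 + 4*J) - J) = 3 - (68 + 3*J) = 3 + (-68 - 3*J) = -65 - 3*J)
O(2)*Q(√(1 - 2)) = (-65 - 3*2)*√(1 - 2) = (-65 - 6)*√(-1) = -71*I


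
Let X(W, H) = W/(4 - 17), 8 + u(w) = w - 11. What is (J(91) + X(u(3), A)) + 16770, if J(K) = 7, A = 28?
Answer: 218117/13 ≈ 16778.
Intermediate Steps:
u(w) = -19 + w (u(w) = -8 + (w - 11) = -8 + (-11 + w) = -19 + w)
X(W, H) = -W/13 (X(W, H) = W/(-13) = W*(-1/13) = -W/13)
(J(91) + X(u(3), A)) + 16770 = (7 - (-19 + 3)/13) + 16770 = (7 - 1/13*(-16)) + 16770 = (7 + 16/13) + 16770 = 107/13 + 16770 = 218117/13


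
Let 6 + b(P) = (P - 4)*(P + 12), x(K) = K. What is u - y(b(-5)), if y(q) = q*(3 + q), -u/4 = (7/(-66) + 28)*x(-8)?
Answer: -120826/33 ≈ -3661.4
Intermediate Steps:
b(P) = -6 + (-4 + P)*(12 + P) (b(P) = -6 + (P - 4)*(P + 12) = -6 + (-4 + P)*(12 + P))
u = 29456/33 (u = -4*(7/(-66) + 28)*(-8) = -4*(7*(-1/66) + 28)*(-8) = -4*(-7/66 + 28)*(-8) = -3682*(-8)/33 = -4*(-7364/33) = 29456/33 ≈ 892.61)
u - y(b(-5)) = 29456/33 - (-54 + (-5)² + 8*(-5))*(3 + (-54 + (-5)² + 8*(-5))) = 29456/33 - (-54 + 25 - 40)*(3 + (-54 + 25 - 40)) = 29456/33 - (-69)*(3 - 69) = 29456/33 - (-69)*(-66) = 29456/33 - 1*4554 = 29456/33 - 4554 = -120826/33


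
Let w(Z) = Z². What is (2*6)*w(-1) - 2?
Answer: 10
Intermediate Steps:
(2*6)*w(-1) - 2 = (2*6)*(-1)² - 2 = 12*1 - 2 = 12 - 2 = 10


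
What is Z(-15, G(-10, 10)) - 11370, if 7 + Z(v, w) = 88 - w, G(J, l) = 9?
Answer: -11298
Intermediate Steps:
Z(v, w) = 81 - w (Z(v, w) = -7 + (88 - w) = 81 - w)
Z(-15, G(-10, 10)) - 11370 = (81 - 1*9) - 11370 = (81 - 9) - 11370 = 72 - 11370 = -11298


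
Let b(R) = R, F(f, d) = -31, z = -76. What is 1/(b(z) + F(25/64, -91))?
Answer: -1/107 ≈ -0.0093458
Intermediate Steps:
1/(b(z) + F(25/64, -91)) = 1/(-76 - 31) = 1/(-107) = -1/107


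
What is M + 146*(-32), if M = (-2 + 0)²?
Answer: -4668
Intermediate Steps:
M = 4 (M = (-2)² = 4)
M + 146*(-32) = 4 + 146*(-32) = 4 - 4672 = -4668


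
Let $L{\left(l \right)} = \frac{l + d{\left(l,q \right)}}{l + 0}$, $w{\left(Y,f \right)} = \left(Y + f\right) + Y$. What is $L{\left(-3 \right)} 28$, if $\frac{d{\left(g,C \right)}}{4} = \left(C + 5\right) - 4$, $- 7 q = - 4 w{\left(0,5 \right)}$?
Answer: $-116$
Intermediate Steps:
$w{\left(Y,f \right)} = f + 2 Y$
$q = \frac{20}{7}$ ($q = - \frac{\left(-4\right) \left(5 + 2 \cdot 0\right)}{7} = - \frac{\left(-4\right) \left(5 + 0\right)}{7} = - \frac{\left(-4\right) 5}{7} = \left(- \frac{1}{7}\right) \left(-20\right) = \frac{20}{7} \approx 2.8571$)
$d{\left(g,C \right)} = 4 + 4 C$ ($d{\left(g,C \right)} = 4 \left(\left(C + 5\right) - 4\right) = 4 \left(\left(5 + C\right) - 4\right) = 4 \left(1 + C\right) = 4 + 4 C$)
$L{\left(l \right)} = \frac{\frac{108}{7} + l}{l}$ ($L{\left(l \right)} = \frac{l + \left(4 + 4 \cdot \frac{20}{7}\right)}{l + 0} = \frac{l + \left(4 + \frac{80}{7}\right)}{l} = \frac{l + \frac{108}{7}}{l} = \frac{\frac{108}{7} + l}{l}$)
$L{\left(-3 \right)} 28 = \frac{\frac{108}{7} - 3}{-3} \cdot 28 = \left(- \frac{1}{3}\right) \frac{87}{7} \cdot 28 = \left(- \frac{29}{7}\right) 28 = -116$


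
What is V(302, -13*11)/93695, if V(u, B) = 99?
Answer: 99/93695 ≈ 0.0010566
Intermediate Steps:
V(302, -13*11)/93695 = 99/93695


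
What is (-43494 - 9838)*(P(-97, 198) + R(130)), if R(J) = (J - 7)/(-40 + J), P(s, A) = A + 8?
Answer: -165889186/15 ≈ -1.1059e+7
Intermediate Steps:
P(s, A) = 8 + A
R(J) = (-7 + J)/(-40 + J)
(-43494 - 9838)*(P(-97, 198) + R(130)) = (-43494 - 9838)*((8 + 198) + (-7 + 130)/(-40 + 130)) = -53332*(206 + 123/90) = -53332*(206 + (1/90)*123) = -53332*(206 + 41/30) = -53332*6221/30 = -165889186/15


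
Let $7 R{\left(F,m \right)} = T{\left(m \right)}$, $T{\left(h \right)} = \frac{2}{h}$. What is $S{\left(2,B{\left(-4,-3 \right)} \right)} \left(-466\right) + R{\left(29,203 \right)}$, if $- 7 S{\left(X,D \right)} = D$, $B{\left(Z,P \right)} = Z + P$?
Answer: $- \frac{662184}{1421} \approx -466.0$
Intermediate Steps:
$R{\left(F,m \right)} = \frac{2}{7 m}$ ($R{\left(F,m \right)} = \frac{2 \frac{1}{m}}{7} = \frac{2}{7 m}$)
$B{\left(Z,P \right)} = P + Z$
$S{\left(X,D \right)} = - \frac{D}{7}$
$S{\left(2,B{\left(-4,-3 \right)} \right)} \left(-466\right) + R{\left(29,203 \right)} = - \frac{-3 - 4}{7} \left(-466\right) + \frac{2}{7 \cdot 203} = \left(- \frac{1}{7}\right) \left(-7\right) \left(-466\right) + \frac{2}{7} \cdot \frac{1}{203} = 1 \left(-466\right) + \frac{2}{1421} = -466 + \frac{2}{1421} = - \frac{662184}{1421}$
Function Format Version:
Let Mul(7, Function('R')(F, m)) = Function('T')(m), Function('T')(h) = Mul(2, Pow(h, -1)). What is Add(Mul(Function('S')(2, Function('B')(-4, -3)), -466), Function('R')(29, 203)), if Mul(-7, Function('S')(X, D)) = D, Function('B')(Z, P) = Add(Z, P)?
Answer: Rational(-662184, 1421) ≈ -466.00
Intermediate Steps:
Function('R')(F, m) = Mul(Rational(2, 7), Pow(m, -1)) (Function('R')(F, m) = Mul(Rational(1, 7), Mul(2, Pow(m, -1))) = Mul(Rational(2, 7), Pow(m, -1)))
Function('B')(Z, P) = Add(P, Z)
Function('S')(X, D) = Mul(Rational(-1, 7), D)
Add(Mul(Function('S')(2, Function('B')(-4, -3)), -466), Function('R')(29, 203)) = Add(Mul(Mul(Rational(-1, 7), Add(-3, -4)), -466), Mul(Rational(2, 7), Pow(203, -1))) = Add(Mul(Mul(Rational(-1, 7), -7), -466), Mul(Rational(2, 7), Rational(1, 203))) = Add(Mul(1, -466), Rational(2, 1421)) = Add(-466, Rational(2, 1421)) = Rational(-662184, 1421)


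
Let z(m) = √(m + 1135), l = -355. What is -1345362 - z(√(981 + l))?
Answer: -1345362 - √(1135 + √626) ≈ -1.3454e+6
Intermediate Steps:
z(m) = √(1135 + m)
-1345362 - z(√(981 + l)) = -1345362 - √(1135 + √(981 - 355)) = -1345362 - √(1135 + √626)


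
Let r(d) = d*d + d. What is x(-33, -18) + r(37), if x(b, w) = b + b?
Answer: 1340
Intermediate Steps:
x(b, w) = 2*b
r(d) = d + d**2 (r(d) = d**2 + d = d + d**2)
x(-33, -18) + r(37) = 2*(-33) + 37*(1 + 37) = -66 + 37*38 = -66 + 1406 = 1340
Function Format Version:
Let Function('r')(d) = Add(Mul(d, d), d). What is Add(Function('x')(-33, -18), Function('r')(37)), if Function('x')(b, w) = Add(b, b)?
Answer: 1340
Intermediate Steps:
Function('x')(b, w) = Mul(2, b)
Function('r')(d) = Add(d, Pow(d, 2)) (Function('r')(d) = Add(Pow(d, 2), d) = Add(d, Pow(d, 2)))
Add(Function('x')(-33, -18), Function('r')(37)) = Add(Mul(2, -33), Mul(37, Add(1, 37))) = Add(-66, Mul(37, 38)) = Add(-66, 1406) = 1340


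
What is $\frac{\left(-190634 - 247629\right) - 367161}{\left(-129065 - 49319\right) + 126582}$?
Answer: $\frac{402712}{25901} \approx 15.548$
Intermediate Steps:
$\frac{\left(-190634 - 247629\right) - 367161}{\left(-129065 - 49319\right) + 126582} = \frac{\left(-190634 - 247629\right) - 367161}{-178384 + 126582} = \frac{-438263 - 367161}{-51802} = \left(-805424\right) \left(- \frac{1}{51802}\right) = \frac{402712}{25901}$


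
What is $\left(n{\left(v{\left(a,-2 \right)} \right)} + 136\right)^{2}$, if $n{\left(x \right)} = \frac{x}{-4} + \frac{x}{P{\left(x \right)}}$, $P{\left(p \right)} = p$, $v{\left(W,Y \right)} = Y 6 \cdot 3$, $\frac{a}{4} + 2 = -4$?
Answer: $21316$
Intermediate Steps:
$a = -24$ ($a = -8 + 4 \left(-4\right) = -8 - 16 = -24$)
$v{\left(W,Y \right)} = 18 Y$ ($v{\left(W,Y \right)} = 6 Y 3 = 18 Y$)
$n{\left(x \right)} = 1 - \frac{x}{4}$ ($n{\left(x \right)} = \frac{x}{-4} + \frac{x}{x} = x \left(- \frac{1}{4}\right) + 1 = - \frac{x}{4} + 1 = 1 - \frac{x}{4}$)
$\left(n{\left(v{\left(a,-2 \right)} \right)} + 136\right)^{2} = \left(\left(1 - \frac{18 \left(-2\right)}{4}\right) + 136\right)^{2} = \left(\left(1 - -9\right) + 136\right)^{2} = \left(\left(1 + 9\right) + 136\right)^{2} = \left(10 + 136\right)^{2} = 146^{2} = 21316$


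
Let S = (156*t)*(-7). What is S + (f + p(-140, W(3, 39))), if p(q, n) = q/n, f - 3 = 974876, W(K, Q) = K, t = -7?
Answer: 2947429/3 ≈ 9.8248e+5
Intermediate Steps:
f = 974879 (f = 3 + 974876 = 974879)
S = 7644 (S = (156*(-7))*(-7) = -1092*(-7) = 7644)
S + (f + p(-140, W(3, 39))) = 7644 + (974879 - 140/3) = 7644 + 2924497/3 = 2947429/3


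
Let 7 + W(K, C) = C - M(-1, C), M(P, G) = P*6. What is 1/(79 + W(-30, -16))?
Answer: 1/62 ≈ 0.016129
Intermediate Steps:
M(P, G) = 6*P
W(K, C) = -1 + C (W(K, C) = -7 + (C - 6*(-1)) = -7 + (C - 1*(-6)) = -7 + (C + 6) = -7 + (6 + C) = -1 + C)
1/(79 + W(-30, -16)) = 1/(79 + (-1 - 16)) = 1/(79 - 17) = 1/62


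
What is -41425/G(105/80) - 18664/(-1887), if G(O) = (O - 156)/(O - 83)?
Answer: -1361608759/62271 ≈ -21866.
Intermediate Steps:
G(O) = (-156 + O)/(-83 + O)
-41425/G(105/80) - 18664/(-1887) = -41425*(-83 + 105/80)/(-156 + 105/80) - 18664/(-1887) = -41425*(-83 + 105*(1/80))/(-156 + 105*(1/80)) - 18664*(-1/1887) = -41425*(-83 + 21/16)/(-156 + 21/16) + 18664/1887 = -41425/(-2475/16/(-1307/16)) + 18664/1887 = -41425/((-16/1307*(-2475/16))) + 18664/1887 = -41425/2475/1307 + 18664/1887 = -41425*1307/2475 + 18664/1887 = -2165699/99 + 18664/1887 = -1361608759/62271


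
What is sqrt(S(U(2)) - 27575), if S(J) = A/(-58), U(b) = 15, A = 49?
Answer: 3*I*sqrt(10307238)/58 ≈ 166.06*I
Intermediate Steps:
S(J) = -49/58 (S(J) = 49/(-58) = 49*(-1/58) = -49/58)
sqrt(S(U(2)) - 27575) = sqrt(-49/58 - 27575) = sqrt(-1599399/58) = 3*I*sqrt(10307238)/58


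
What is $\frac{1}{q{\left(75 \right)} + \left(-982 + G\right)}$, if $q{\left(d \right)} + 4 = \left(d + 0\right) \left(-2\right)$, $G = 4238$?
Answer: $\frac{1}{3102} \approx 0.00032237$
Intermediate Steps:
$q{\left(d \right)} = -4 - 2 d$ ($q{\left(d \right)} = -4 + \left(d + 0\right) \left(-2\right) = -4 + d \left(-2\right) = -4 - 2 d$)
$\frac{1}{q{\left(75 \right)} + \left(-982 + G\right)} = \frac{1}{\left(-4 - 150\right) + \left(-982 + 4238\right)} = \frac{1}{\left(-4 - 150\right) + 3256} = \frac{1}{-154 + 3256} = \frac{1}{3102}$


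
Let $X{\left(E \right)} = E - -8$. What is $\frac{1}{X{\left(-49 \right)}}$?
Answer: $- \frac{1}{41} \approx -0.02439$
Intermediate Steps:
$X{\left(E \right)} = 8 + E$ ($X{\left(E \right)} = E + 8 = 8 + E$)
$\frac{1}{X{\left(-49 \right)}} = \frac{1}{8 - 49} = \frac{1}{-41} = - \frac{1}{41}$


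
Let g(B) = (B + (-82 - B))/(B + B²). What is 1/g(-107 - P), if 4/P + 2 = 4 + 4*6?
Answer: -961170/6929 ≈ -138.72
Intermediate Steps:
P = 2/13 (P = 4/(-2 + (4 + 4*6)) = 4/(-2 + (4 + 24)) = 4/(-2 + 28) = 4/26 = 4*(1/26) = 2/13 ≈ 0.15385)
g(B) = -82/(B + B²)
1/g(-107 - P) = 1/(-82/((-107 - 1*2/13)*(1 + (-107 - 1*2/13)))) = 1/(-82/((-107 - 2/13)*(1 + (-107 - 2/13)))) = 1/(-82/((-1393/13)*(1 - 1393/13))) = 1/(-82*(-13/1393)/(-1380/13)) = 1/(-82*(-13/1393)*(-13/1380)) = 1/(-6929/961170) = -961170/6929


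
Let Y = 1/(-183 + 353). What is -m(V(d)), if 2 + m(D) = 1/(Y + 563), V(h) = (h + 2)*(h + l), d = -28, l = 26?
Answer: 191252/95711 ≈ 1.9982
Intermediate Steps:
Y = 1/170 ≈ 0.0058824
V(h) = (2 + h)*(26 + h) (V(h) = (h + 2)*(h + 26) = (2 + h)*(26 + h))
m(D) = -191252/95711 (m(D) = -2 + 1/(1/170 + 563) = -2 + 1/(95711/170) = -2 + 170/95711 = -191252/95711)
-m(V(d)) = -1*(-191252/95711) = 191252/95711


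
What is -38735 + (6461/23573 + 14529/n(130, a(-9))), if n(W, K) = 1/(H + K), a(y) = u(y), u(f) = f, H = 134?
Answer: 41898420931/23573 ≈ 1.7774e+6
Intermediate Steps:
a(y) = y
n(W, K) = 1/(134 + K)
-38735 + (6461/23573 + 14529/n(130, a(-9))) = -38735 + (6461/23573 + 14529/(1/(134 - 9))) = -38735 + (6461*(1/23573) + 14529/(1/125)) = -38735 + (6461/23573 + 14529/(1/125)) = -38735 + (6461/23573 + 14529*125) = -38735 + (6461/23573 + 1816125) = -38735 + 42811521086/23573 = 41898420931/23573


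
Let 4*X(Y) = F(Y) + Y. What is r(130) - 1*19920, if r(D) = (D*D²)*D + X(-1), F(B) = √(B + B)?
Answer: 1142360319/4 + I*√2/4 ≈ 2.8559e+8 + 0.35355*I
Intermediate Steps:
F(B) = √2*√B (F(B) = √(2*B) = √2*√B)
X(Y) = Y/4 + √2*√Y/4 (X(Y) = (√2*√Y + Y)/4 = (Y + √2*√Y)/4 = Y/4 + √2*√Y/4)
r(D) = -¼ + D⁴ + I*√2/4 (r(D) = (D*D²)*D + ((¼)*(-1) + √2*√(-1)/4) = D³*D + (-¼ + √2*I/4) = D⁴ + (-¼ + I*√2/4) = -¼ + D⁴ + I*√2/4)
r(130) - 1*19920 = (-¼ + 130⁴ + I*√2/4) - 1*19920 = (-¼ + 285610000 + I*√2/4) - 19920 = (1142439999/4 + I*√2/4) - 19920 = 1142360319/4 + I*√2/4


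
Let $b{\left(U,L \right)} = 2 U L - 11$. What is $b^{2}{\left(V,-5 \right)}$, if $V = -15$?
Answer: $19321$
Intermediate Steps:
$b{\left(U,L \right)} = -11 + 2 L U$ ($b{\left(U,L \right)} = 2 L U - 11 = -11 + 2 L U$)
$b^{2}{\left(V,-5 \right)} = \left(-11 + 2 \left(-5\right) \left(-15\right)\right)^{2} = \left(-11 + 150\right)^{2} = 139^{2} = 19321$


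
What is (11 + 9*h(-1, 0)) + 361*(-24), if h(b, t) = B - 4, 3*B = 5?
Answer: -8674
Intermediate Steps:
B = 5/3 (B = (⅓)*5 = 5/3 ≈ 1.6667)
h(b, t) = -7/3 (h(b, t) = 5/3 - 4 = -7/3)
(11 + 9*h(-1, 0)) + 361*(-24) = (11 + 9*(-7/3)) + 361*(-24) = (11 - 21) - 8664 = -10 - 8664 = -8674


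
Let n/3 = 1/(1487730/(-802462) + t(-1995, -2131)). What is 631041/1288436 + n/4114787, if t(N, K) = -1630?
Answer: 1700124417919911646317/3471250689773359737140 ≈ 0.48977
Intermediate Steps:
n = -1203693/654750395 (n = 3/(1487730/(-802462) - 1630) = 3/(1487730*(-1/802462) - 1630) = 3/(-743865/401231 - 1630) = 3/(-654750395/401231) = 3*(-401231/654750395) = -1203693/654750395 ≈ -0.0018384)
631041/1288436 + n/4114787 = 631041/1288436 - 1203693/654750395/4114787 = 631041*(1/1288436) - 1203693/654750395*1/4114787 = 631041/1288436 - 1203693/2694158413590865 = 1700124417919911646317/3471250689773359737140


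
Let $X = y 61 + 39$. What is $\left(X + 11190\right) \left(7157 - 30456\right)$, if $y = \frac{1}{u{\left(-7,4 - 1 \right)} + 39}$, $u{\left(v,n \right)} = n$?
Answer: $- \frac{10989649021}{42} \approx -2.6166 \cdot 10^{8}$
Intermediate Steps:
$y = \frac{1}{42}$ ($y = \frac{1}{\left(4 - 1\right) + 39} = \frac{1}{3 + 39} = \frac{1}{42} \approx 0.02381$)
$X = \frac{1699}{42}$ ($X = \frac{1}{42} \cdot 61 + 39 = \frac{61}{42} + 39 = \frac{1699}{42} \approx 40.452$)
$\left(X + 11190\right) \left(7157 - 30456\right) = \left(\frac{1699}{42} + 11190\right) \left(7157 - 30456\right) = \frac{471679}{42} \left(-23299\right) = - \frac{10989649021}{42}$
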